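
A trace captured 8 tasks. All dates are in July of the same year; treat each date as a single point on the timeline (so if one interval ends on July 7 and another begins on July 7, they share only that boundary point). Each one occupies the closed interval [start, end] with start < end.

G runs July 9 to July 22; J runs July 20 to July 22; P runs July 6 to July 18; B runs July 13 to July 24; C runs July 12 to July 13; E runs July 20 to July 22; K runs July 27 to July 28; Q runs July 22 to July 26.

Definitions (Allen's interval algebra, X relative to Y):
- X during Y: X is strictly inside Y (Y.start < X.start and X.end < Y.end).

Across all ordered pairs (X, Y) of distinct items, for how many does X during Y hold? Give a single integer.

Checking all 56 ordered pairs for relation 'during'; matching pairs in alphabetical order:
(C, G): C during G ✓
(C, P): C during P ✓
(E, B): E during B ✓
(J, B): J during B ✓
Count: 4.

4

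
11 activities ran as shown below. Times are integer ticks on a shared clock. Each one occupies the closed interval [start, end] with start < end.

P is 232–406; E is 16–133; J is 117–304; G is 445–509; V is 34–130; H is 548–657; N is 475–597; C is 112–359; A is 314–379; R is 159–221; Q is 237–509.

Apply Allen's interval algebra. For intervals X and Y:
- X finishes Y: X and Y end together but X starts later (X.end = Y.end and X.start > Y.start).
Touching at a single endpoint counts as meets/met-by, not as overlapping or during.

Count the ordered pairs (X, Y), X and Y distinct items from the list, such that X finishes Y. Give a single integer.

1

Checking all 110 ordered pairs for relation 'finishes'; matching pairs in alphabetical order:
(G, Q): G finishes Q ✓
Count: 1.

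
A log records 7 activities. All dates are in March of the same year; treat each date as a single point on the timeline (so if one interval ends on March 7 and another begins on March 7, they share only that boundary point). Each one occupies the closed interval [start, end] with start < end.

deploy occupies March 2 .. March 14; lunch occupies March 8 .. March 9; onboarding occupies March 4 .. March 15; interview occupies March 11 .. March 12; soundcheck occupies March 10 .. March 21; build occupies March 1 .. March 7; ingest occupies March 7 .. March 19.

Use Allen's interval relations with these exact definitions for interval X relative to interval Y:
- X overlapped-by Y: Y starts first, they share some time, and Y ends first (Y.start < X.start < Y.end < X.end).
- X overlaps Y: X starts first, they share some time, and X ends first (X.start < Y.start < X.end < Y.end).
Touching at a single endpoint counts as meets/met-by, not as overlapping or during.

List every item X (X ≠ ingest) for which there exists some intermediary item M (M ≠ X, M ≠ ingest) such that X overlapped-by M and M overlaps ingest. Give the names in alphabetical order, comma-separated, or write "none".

Target ingest = [March 7, March 19].
Intermediaries M with M overlaps ingest: deploy, onboarding.
Via deploy — items with X overlapped-by deploy: onboarding, soundcheck.
Via onboarding — items with X overlapped-by onboarding: soundcheck.
Union: onboarding, soundcheck.

onboarding, soundcheck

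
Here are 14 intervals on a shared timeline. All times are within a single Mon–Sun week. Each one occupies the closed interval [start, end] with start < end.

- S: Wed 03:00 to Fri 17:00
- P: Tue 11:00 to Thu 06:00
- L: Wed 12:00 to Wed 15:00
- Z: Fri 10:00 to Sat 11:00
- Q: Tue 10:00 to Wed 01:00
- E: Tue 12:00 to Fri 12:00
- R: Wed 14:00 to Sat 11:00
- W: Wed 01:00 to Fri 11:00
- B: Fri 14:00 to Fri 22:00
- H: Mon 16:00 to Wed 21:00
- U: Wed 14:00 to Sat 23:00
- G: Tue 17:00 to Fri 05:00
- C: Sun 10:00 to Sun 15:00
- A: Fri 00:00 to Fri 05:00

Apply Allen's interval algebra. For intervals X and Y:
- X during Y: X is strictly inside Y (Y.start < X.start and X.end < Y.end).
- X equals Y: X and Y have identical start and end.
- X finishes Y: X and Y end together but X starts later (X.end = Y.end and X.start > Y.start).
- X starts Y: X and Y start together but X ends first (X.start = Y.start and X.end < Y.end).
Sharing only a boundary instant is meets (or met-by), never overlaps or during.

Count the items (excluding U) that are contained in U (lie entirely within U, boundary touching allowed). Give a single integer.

4

Target U = [Wed 14:00, Sat 23:00].
A [Fri 00:00, Fri 05:00] → during → counts.
B [Fri 14:00, Fri 22:00] → during → counts.
C [Sun 10:00, Sun 15:00] → after → no.
E [Tue 12:00, Fri 12:00] → overlaps → no.
G [Tue 17:00, Fri 05:00] → overlaps → no.
H [Mon 16:00, Wed 21:00] → overlaps → no.
L [Wed 12:00, Wed 15:00] → overlaps → no.
P [Tue 11:00, Thu 06:00] → overlaps → no.
Q [Tue 10:00, Wed 01:00] → before → no.
R [Wed 14:00, Sat 11:00] → starts → counts.
S [Wed 03:00, Fri 17:00] → overlaps → no.
W [Wed 01:00, Fri 11:00] → overlaps → no.
Z [Fri 10:00, Sat 11:00] → during → counts.
Total: 4.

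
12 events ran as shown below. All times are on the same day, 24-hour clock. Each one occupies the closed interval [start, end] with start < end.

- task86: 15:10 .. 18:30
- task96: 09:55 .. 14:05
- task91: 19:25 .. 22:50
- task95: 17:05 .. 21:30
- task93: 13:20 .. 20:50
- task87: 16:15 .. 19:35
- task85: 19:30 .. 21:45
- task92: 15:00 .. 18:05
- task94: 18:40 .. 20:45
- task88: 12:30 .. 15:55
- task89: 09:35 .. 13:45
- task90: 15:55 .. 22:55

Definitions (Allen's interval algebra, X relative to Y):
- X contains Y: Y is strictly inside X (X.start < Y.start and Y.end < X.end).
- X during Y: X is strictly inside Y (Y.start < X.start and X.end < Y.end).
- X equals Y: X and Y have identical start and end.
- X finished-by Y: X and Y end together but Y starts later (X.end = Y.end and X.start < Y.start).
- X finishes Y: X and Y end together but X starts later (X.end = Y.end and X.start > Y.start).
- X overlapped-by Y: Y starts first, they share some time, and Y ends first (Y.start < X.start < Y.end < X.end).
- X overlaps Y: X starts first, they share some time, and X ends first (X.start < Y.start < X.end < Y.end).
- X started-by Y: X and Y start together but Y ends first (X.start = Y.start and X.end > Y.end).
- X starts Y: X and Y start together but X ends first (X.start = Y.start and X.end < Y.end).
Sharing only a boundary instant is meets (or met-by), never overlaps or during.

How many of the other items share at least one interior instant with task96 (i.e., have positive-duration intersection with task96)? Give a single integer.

3

Target task96 = [09:55, 14:05].
task85 [19:30, 21:45] → after → no.
task86 [15:10, 18:30] → after → no.
task87 [16:15, 19:35] → after → no.
task88 [12:30, 15:55] → overlapped-by → counts.
task89 [09:35, 13:45] → overlaps → counts.
task90 [15:55, 22:55] → after → no.
task91 [19:25, 22:50] → after → no.
task92 [15:00, 18:05] → after → no.
task93 [13:20, 20:50] → overlapped-by → counts.
task94 [18:40, 20:45] → after → no.
task95 [17:05, 21:30] → after → no.
Total: 3.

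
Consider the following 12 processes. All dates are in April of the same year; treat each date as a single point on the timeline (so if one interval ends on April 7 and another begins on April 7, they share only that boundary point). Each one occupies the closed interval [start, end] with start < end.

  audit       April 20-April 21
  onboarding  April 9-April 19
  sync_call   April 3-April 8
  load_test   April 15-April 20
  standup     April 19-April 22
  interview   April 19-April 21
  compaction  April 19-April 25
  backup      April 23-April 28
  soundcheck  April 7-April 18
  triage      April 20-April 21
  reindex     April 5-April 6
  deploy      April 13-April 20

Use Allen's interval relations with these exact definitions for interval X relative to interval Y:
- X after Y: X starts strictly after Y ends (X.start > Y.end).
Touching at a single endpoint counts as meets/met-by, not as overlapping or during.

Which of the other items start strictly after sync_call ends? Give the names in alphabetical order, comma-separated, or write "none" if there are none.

Target sync_call = [April 3, April 8].
audit [April 20, April 21] → after → yes.
backup [April 23, April 28] → after → yes.
compaction [April 19, April 25] → after → yes.
deploy [April 13, April 20] → after → yes.
interview [April 19, April 21] → after → yes.
load_test [April 15, April 20] → after → yes.
onboarding [April 9, April 19] → after → yes.
reindex [April 5, April 6] → during → no.
soundcheck [April 7, April 18] → overlapped-by → no.
standup [April 19, April 22] → after → yes.
triage [April 20, April 21] → after → yes.
Result: audit, backup, compaction, deploy, interview, load_test, onboarding, standup, triage.

audit, backup, compaction, deploy, interview, load_test, onboarding, standup, triage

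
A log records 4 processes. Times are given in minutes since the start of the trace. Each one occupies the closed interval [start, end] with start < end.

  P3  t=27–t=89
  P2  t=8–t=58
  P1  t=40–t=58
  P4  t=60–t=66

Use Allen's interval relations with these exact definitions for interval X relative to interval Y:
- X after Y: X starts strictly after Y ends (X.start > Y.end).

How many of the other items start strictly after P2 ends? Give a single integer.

1

Target P2 = [t=8, t=58].
P1 [t=40, t=58] → finishes → no.
P3 [t=27, t=89] → overlapped-by → no.
P4 [t=60, t=66] → after → counts.
Total: 1.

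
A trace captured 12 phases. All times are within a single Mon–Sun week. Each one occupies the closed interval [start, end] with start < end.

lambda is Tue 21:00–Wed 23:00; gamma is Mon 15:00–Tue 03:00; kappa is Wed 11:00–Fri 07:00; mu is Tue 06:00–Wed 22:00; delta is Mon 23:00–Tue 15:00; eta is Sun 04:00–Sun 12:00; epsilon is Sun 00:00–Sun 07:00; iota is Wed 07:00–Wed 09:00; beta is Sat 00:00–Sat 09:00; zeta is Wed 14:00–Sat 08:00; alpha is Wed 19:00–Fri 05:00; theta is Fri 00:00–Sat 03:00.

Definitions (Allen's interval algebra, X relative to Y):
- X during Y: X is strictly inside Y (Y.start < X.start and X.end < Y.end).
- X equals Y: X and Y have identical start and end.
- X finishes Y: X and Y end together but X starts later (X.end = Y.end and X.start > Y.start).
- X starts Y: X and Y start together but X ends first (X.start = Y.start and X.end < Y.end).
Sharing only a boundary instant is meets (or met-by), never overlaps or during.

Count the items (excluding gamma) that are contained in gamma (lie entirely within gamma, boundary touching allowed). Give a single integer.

Target gamma = [Mon 15:00, Tue 03:00].
alpha [Wed 19:00, Fri 05:00] → after → no.
beta [Sat 00:00, Sat 09:00] → after → no.
delta [Mon 23:00, Tue 15:00] → overlapped-by → no.
epsilon [Sun 00:00, Sun 07:00] → after → no.
eta [Sun 04:00, Sun 12:00] → after → no.
iota [Wed 07:00, Wed 09:00] → after → no.
kappa [Wed 11:00, Fri 07:00] → after → no.
lambda [Tue 21:00, Wed 23:00] → after → no.
mu [Tue 06:00, Wed 22:00] → after → no.
theta [Fri 00:00, Sat 03:00] → after → no.
zeta [Wed 14:00, Sat 08:00] → after → no.
Total: 0.

0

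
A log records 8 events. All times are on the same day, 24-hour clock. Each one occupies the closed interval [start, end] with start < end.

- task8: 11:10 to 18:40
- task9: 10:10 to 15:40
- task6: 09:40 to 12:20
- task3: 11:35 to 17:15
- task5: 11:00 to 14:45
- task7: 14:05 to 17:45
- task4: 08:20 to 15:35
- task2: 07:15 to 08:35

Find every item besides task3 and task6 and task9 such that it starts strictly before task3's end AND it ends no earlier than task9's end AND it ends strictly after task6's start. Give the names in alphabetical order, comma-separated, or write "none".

task7, task8

Conditions: its start is strictly before task3's end (X.start < 17:15) AND its end is no earlier than task9's end (X.end >= 15:40) AND its end is strictly after task6's start (X.end > 09:40).
task2: start 07:15 < 17:15? ✓; end 08:35 >= 15:40? ✗; end 08:35 > 09:40? ✗ → no.
task4: start 08:20 < 17:15? ✓; end 15:35 >= 15:40? ✗; end 15:35 > 09:40? ✓ → no.
task5: start 11:00 < 17:15? ✓; end 14:45 >= 15:40? ✗; end 14:45 > 09:40? ✓ → no.
task7: start 14:05 < 17:15? ✓; end 17:45 >= 15:40? ✓; end 17:45 > 09:40? ✓ → yes.
task8: start 11:10 < 17:15? ✓; end 18:40 >= 15:40? ✓; end 18:40 > 09:40? ✓ → yes.
Result: task7, task8.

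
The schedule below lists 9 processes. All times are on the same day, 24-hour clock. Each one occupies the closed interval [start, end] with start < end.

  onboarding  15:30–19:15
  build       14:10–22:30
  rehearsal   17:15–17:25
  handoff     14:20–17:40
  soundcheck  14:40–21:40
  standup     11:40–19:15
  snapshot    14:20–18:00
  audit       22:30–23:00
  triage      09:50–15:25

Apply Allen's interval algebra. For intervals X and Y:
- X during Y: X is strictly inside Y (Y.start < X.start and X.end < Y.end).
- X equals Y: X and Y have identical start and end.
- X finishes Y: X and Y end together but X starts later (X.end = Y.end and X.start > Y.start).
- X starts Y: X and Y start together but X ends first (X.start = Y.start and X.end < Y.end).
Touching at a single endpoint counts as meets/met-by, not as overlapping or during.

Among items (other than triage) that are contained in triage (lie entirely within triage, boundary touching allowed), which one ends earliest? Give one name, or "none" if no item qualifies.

none

Target triage = [09:50, 15:25].
audit [22:30, 23:00] → after → excluded.
build [14:10, 22:30] → overlapped-by → excluded.
handoff [14:20, 17:40] → overlapped-by → excluded.
onboarding [15:30, 19:15] → after → excluded.
rehearsal [17:15, 17:25] → after → excluded.
snapshot [14:20, 18:00] → overlapped-by → excluded.
soundcheck [14:40, 21:40] → overlapped-by → excluded.
standup [11:40, 19:15] → overlapped-by → excluded.
No candidates → none.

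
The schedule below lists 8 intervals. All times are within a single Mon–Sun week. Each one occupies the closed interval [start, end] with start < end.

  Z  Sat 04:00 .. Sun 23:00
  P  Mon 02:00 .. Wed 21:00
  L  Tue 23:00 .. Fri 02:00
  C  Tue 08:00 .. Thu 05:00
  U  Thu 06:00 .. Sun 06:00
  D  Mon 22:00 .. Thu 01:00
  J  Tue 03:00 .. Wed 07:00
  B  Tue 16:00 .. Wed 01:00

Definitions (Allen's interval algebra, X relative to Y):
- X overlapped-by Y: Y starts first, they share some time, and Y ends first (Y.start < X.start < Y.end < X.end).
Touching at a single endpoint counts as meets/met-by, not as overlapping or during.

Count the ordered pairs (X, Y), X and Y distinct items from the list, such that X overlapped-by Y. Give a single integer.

Checking all 56 ordered pairs for relation 'overlapped-by'; matching pairs in alphabetical order:
(C, D): C overlapped-by D ✓
(C, J): C overlapped-by J ✓
(C, P): C overlapped-by P ✓
(D, P): D overlapped-by P ✓
(L, B): L overlapped-by B ✓
(L, C): L overlapped-by C ✓
(L, D): L overlapped-by D ✓
(L, J): L overlapped-by J ✓
(L, P): L overlapped-by P ✓
(U, L): U overlapped-by L ✓
(Z, U): Z overlapped-by U ✓
Count: 11.

11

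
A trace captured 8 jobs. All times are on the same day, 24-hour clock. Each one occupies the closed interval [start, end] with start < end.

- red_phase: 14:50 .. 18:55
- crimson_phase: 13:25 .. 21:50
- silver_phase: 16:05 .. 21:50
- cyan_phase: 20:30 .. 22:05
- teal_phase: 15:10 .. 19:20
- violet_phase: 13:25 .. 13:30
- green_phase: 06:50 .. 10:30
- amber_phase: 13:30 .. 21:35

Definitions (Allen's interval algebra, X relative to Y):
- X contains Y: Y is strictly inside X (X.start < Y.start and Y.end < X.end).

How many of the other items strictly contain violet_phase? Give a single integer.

Target violet_phase = [13:25, 13:30].
amber_phase [13:30, 21:35] → met-by → no.
crimson_phase [13:25, 21:50] → started-by → no.
cyan_phase [20:30, 22:05] → after → no.
green_phase [06:50, 10:30] → before → no.
red_phase [14:50, 18:55] → after → no.
silver_phase [16:05, 21:50] → after → no.
teal_phase [15:10, 19:20] → after → no.
Total: 0.

0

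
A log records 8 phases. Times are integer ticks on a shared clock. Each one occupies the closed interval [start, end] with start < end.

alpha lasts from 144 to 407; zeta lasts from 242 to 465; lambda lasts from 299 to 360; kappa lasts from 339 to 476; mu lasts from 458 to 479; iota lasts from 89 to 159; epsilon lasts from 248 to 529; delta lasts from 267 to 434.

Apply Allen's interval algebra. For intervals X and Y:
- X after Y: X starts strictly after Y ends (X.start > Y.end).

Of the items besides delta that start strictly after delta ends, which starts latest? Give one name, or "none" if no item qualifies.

Target delta = [267, 434].
alpha [144, 407] → overlaps → excluded.
epsilon [248, 529] → contains → excluded.
iota [89, 159] → before → excluded.
kappa [339, 476] → overlapped-by → excluded.
lambda [299, 360] → during → excluded.
mu [458, 479] → after → candidate.
zeta [242, 465] → contains → excluded.
Among candidates, latest start is 458 → mu.

mu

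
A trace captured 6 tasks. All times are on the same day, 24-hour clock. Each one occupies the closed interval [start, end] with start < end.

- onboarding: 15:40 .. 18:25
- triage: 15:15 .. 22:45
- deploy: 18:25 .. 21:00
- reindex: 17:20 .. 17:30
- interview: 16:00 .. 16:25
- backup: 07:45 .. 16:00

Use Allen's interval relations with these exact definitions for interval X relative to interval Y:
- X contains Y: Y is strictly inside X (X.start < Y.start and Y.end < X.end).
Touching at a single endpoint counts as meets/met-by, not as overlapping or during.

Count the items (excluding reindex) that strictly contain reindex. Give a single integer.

Target reindex = [17:20, 17:30].
backup [07:45, 16:00] → before → no.
deploy [18:25, 21:00] → after → no.
interview [16:00, 16:25] → before → no.
onboarding [15:40, 18:25] → contains → counts.
triage [15:15, 22:45] → contains → counts.
Total: 2.

2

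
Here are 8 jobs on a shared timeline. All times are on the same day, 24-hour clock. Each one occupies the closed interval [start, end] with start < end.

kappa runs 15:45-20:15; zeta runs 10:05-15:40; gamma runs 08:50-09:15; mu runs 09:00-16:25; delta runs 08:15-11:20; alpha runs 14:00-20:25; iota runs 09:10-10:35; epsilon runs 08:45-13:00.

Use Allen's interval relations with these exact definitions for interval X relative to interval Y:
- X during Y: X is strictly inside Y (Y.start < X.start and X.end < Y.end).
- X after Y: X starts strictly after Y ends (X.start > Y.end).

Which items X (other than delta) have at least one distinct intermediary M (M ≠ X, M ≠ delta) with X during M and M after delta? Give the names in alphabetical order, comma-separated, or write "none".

kappa

Target delta = [08:15, 11:20].
Intermediaries M with M after delta: alpha, kappa.
Via alpha — items with X during alpha: kappa.
Via kappa — items with X during kappa: none.
Union: kappa.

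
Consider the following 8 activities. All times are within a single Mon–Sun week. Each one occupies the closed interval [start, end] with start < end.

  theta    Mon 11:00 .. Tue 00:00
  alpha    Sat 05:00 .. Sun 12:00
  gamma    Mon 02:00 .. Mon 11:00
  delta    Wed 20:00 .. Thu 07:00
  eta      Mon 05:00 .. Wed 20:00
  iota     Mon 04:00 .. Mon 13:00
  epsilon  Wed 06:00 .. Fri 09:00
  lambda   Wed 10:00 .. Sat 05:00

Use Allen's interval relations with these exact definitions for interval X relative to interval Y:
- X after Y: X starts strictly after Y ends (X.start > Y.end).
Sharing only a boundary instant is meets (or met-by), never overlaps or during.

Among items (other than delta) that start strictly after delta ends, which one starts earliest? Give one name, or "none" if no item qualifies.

Target delta = [Wed 20:00, Thu 07:00].
alpha [Sat 05:00, Sun 12:00] → after → candidate.
epsilon [Wed 06:00, Fri 09:00] → contains → excluded.
eta [Mon 05:00, Wed 20:00] → meets → excluded.
gamma [Mon 02:00, Mon 11:00] → before → excluded.
iota [Mon 04:00, Mon 13:00] → before → excluded.
lambda [Wed 10:00, Sat 05:00] → contains → excluded.
theta [Mon 11:00, Tue 00:00] → before → excluded.
Among candidates, earliest start is Sat 05:00 → alpha.

alpha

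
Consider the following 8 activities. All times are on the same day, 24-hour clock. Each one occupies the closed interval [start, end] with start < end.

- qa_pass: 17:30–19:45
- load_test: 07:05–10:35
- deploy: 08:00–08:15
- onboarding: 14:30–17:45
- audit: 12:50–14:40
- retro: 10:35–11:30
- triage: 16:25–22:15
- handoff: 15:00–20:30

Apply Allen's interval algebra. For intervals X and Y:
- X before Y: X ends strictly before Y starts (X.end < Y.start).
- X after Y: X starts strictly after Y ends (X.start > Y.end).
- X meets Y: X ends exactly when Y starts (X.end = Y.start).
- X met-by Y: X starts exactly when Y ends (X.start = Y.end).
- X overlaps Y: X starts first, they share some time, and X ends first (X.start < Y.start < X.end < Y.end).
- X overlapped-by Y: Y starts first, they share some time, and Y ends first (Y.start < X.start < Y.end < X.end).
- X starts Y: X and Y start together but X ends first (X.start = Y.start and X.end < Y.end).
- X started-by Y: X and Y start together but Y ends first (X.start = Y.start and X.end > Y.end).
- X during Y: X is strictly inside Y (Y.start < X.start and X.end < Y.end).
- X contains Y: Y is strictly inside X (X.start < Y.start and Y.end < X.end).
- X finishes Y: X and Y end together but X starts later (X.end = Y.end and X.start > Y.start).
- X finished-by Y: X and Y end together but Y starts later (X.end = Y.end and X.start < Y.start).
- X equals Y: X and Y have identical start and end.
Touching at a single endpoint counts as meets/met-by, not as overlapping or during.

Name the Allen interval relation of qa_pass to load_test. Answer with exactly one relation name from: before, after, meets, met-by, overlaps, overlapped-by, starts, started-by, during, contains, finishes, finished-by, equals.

after

qa_pass = [17:30, 19:45]; load_test = [07:05, 10:35].
Compare endpoints: qa_pass.start > load_test.start, qa_pass.start > load_test.end, qa_pass.end > load_test.start, qa_pass.end > load_test.end.
That pattern is 'after'.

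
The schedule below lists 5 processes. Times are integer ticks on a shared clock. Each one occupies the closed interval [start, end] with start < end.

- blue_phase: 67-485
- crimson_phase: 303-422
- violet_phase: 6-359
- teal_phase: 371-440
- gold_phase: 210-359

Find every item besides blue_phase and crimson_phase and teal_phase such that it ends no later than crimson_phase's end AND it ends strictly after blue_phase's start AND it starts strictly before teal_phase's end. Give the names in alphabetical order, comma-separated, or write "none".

gold_phase, violet_phase

Conditions: its end is no later than crimson_phase's end (X.end <= 422) AND its end is strictly after blue_phase's start (X.end > 67) AND its start is strictly before teal_phase's end (X.start < 440).
gold_phase: end 359 <= 422? ✓; end 359 > 67? ✓; start 210 < 440? ✓ → yes.
violet_phase: end 359 <= 422? ✓; end 359 > 67? ✓; start 6 < 440? ✓ → yes.
Result: gold_phase, violet_phase.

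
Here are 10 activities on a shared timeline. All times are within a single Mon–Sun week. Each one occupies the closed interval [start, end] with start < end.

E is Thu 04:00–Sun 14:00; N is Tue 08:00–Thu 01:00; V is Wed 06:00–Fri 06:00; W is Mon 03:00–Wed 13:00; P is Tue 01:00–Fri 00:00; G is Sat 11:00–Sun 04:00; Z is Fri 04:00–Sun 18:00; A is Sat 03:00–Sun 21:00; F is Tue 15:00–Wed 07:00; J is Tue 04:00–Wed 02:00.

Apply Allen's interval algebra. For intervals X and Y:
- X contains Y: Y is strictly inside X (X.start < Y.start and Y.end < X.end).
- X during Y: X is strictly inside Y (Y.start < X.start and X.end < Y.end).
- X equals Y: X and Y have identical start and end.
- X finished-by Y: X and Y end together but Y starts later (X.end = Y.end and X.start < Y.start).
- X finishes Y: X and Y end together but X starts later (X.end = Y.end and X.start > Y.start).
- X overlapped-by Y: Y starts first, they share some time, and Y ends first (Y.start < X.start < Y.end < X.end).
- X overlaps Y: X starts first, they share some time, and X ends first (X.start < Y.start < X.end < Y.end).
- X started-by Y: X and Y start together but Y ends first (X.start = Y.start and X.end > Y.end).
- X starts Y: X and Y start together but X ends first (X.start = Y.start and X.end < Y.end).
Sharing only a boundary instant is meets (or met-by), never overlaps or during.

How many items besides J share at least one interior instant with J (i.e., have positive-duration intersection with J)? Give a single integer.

Target J = [Tue 04:00, Wed 02:00].
A [Sat 03:00, Sun 21:00] → after → no.
E [Thu 04:00, Sun 14:00] → after → no.
F [Tue 15:00, Wed 07:00] → overlapped-by → counts.
G [Sat 11:00, Sun 04:00] → after → no.
N [Tue 08:00, Thu 01:00] → overlapped-by → counts.
P [Tue 01:00, Fri 00:00] → contains → counts.
V [Wed 06:00, Fri 06:00] → after → no.
W [Mon 03:00, Wed 13:00] → contains → counts.
Z [Fri 04:00, Sun 18:00] → after → no.
Total: 4.

4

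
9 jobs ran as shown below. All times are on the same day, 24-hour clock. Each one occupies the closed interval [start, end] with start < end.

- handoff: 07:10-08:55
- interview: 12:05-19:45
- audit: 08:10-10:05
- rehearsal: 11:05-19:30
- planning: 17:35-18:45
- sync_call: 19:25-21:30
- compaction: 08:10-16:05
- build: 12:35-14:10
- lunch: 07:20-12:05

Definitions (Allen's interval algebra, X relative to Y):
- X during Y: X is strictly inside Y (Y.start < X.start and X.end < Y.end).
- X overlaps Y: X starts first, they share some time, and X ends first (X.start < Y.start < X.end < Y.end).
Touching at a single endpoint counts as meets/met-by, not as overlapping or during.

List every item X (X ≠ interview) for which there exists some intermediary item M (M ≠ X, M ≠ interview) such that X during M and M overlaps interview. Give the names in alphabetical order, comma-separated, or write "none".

build, planning

Target interview = [12:05, 19:45].
Intermediaries M with M overlaps interview: compaction, rehearsal.
Via compaction — items with X during compaction: build.
Via rehearsal — items with X during rehearsal: build, planning.
Union: build, planning.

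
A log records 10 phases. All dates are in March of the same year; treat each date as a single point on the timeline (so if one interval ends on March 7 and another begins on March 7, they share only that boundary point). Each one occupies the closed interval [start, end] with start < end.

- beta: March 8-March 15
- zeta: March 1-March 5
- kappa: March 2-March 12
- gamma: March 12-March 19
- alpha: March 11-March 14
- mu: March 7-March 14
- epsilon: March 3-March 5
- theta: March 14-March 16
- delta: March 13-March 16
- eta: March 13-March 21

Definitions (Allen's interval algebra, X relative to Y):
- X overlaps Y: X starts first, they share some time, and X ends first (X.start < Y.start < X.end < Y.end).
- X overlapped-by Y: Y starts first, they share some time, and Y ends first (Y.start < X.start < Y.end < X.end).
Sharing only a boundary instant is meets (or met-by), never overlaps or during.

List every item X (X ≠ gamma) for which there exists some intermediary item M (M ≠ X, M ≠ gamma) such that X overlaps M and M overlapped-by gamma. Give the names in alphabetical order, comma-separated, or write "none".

Target gamma = [March 12, March 19].
Intermediaries M with M overlapped-by gamma: eta.
Via eta — items with X overlaps eta: alpha, beta, mu.
Union: alpha, beta, mu.

alpha, beta, mu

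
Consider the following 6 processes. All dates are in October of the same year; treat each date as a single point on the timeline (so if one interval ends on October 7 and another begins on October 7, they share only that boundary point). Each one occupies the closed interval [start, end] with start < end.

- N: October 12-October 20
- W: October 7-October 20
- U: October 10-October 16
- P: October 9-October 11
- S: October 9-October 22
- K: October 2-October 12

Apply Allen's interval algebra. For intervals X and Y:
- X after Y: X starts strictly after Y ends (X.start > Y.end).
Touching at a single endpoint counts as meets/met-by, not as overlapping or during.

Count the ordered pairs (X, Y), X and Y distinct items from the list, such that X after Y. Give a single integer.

Checking all 30 ordered pairs for relation 'after'; matching pairs in alphabetical order:
(N, P): N after P ✓
Count: 1.

1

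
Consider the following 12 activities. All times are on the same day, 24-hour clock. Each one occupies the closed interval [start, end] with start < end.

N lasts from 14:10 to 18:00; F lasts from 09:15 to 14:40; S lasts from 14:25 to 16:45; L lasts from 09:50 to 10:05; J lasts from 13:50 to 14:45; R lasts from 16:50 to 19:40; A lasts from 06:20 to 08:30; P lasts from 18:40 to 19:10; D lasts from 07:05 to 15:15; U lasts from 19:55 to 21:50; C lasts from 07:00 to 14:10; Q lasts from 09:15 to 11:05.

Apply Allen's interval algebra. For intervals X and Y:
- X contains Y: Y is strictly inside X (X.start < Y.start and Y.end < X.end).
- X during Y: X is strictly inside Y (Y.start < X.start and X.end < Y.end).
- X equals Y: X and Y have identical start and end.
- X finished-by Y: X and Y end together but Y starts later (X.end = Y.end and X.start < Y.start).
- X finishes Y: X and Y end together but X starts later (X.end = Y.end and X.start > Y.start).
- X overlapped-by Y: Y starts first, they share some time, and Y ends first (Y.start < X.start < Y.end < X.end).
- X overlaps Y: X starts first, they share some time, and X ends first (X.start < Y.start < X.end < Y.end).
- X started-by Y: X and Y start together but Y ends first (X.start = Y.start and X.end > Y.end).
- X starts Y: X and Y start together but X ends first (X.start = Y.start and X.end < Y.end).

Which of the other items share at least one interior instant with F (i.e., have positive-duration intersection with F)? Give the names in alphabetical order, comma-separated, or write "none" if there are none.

C, D, J, L, N, Q, S

Target F = [09:15, 14:40].
A [06:20, 08:30] → before → no.
C [07:00, 14:10] → overlaps → yes.
D [07:05, 15:15] → contains → yes.
J [13:50, 14:45] → overlapped-by → yes.
L [09:50, 10:05] → during → yes.
N [14:10, 18:00] → overlapped-by → yes.
P [18:40, 19:10] → after → no.
Q [09:15, 11:05] → starts → yes.
R [16:50, 19:40] → after → no.
S [14:25, 16:45] → overlapped-by → yes.
U [19:55, 21:50] → after → no.
Result: C, D, J, L, N, Q, S.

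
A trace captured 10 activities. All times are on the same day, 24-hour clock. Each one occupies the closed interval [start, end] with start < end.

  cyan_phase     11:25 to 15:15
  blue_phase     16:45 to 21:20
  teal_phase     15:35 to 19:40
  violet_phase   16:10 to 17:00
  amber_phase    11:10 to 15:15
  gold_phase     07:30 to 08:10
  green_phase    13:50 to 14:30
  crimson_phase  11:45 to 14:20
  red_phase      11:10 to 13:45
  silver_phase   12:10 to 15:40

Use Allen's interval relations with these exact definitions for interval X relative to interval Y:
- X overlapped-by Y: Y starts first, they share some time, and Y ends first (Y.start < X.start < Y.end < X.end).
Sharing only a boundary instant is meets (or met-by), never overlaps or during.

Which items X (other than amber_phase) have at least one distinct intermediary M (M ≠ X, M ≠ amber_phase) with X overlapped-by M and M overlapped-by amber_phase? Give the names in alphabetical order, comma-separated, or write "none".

Target amber_phase = [11:10, 15:15].
Intermediaries M with M overlapped-by amber_phase: silver_phase.
Via silver_phase — items with X overlapped-by silver_phase: teal_phase.
Union: teal_phase.

teal_phase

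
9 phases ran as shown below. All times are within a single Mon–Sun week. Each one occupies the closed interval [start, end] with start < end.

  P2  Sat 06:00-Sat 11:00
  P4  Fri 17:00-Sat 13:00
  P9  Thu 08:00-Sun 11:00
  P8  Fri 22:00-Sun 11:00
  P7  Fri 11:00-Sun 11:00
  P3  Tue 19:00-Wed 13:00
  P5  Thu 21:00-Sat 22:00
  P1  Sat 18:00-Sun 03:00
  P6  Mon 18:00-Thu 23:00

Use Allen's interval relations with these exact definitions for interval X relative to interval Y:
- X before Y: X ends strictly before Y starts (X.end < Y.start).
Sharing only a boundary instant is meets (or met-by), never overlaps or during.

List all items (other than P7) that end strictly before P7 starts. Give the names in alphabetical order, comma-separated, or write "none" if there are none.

P3, P6

Target P7 = [Fri 11:00, Sun 11:00].
P1 [Sat 18:00, Sun 03:00] → during → no.
P2 [Sat 06:00, Sat 11:00] → during → no.
P3 [Tue 19:00, Wed 13:00] → before → yes.
P4 [Fri 17:00, Sat 13:00] → during → no.
P5 [Thu 21:00, Sat 22:00] → overlaps → no.
P6 [Mon 18:00, Thu 23:00] → before → yes.
P8 [Fri 22:00, Sun 11:00] → finishes → no.
P9 [Thu 08:00, Sun 11:00] → finished-by → no.
Result: P3, P6.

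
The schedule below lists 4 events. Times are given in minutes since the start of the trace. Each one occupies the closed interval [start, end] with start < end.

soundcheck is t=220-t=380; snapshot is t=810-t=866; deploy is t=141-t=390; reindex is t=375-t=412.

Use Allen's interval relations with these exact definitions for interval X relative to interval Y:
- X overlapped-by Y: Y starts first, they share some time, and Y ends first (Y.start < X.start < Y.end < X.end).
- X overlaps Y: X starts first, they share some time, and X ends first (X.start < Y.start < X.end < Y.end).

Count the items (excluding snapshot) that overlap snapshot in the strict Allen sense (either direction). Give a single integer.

0

Target snapshot = [t=810, t=866].
deploy [t=141, t=390] → before → no.
reindex [t=375, t=412] → before → no.
soundcheck [t=220, t=380] → before → no.
Total: 0.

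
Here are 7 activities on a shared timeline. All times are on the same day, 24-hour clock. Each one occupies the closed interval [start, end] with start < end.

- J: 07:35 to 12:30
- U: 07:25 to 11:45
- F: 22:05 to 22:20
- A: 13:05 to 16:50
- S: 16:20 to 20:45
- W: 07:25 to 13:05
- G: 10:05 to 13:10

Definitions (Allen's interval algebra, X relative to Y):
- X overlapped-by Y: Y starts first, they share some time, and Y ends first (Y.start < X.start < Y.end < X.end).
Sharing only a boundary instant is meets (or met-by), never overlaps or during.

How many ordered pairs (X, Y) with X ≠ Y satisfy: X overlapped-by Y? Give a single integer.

6

Checking all 42 ordered pairs for relation 'overlapped-by'; matching pairs in alphabetical order:
(A, G): A overlapped-by G ✓
(G, J): G overlapped-by J ✓
(G, U): G overlapped-by U ✓
(G, W): G overlapped-by W ✓
(J, U): J overlapped-by U ✓
(S, A): S overlapped-by A ✓
Count: 6.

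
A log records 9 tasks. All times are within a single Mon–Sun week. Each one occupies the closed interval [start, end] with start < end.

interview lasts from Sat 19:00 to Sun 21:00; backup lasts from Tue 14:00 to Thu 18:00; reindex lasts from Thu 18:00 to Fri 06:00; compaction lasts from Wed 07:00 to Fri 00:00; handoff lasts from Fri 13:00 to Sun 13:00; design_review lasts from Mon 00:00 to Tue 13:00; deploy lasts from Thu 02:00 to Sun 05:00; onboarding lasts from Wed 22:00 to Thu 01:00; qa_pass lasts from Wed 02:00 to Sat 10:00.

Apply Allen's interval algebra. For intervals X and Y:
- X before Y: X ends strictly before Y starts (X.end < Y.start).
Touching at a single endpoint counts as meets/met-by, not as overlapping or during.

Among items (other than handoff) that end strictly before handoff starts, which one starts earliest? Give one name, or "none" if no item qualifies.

design_review

Target handoff = [Fri 13:00, Sun 13:00].
backup [Tue 14:00, Thu 18:00] → before → candidate.
compaction [Wed 07:00, Fri 00:00] → before → candidate.
deploy [Thu 02:00, Sun 05:00] → overlaps → excluded.
design_review [Mon 00:00, Tue 13:00] → before → candidate.
interview [Sat 19:00, Sun 21:00] → overlapped-by → excluded.
onboarding [Wed 22:00, Thu 01:00] → before → candidate.
qa_pass [Wed 02:00, Sat 10:00] → overlaps → excluded.
reindex [Thu 18:00, Fri 06:00] → before → candidate.
Among candidates, earliest start is Mon 00:00 → design_review.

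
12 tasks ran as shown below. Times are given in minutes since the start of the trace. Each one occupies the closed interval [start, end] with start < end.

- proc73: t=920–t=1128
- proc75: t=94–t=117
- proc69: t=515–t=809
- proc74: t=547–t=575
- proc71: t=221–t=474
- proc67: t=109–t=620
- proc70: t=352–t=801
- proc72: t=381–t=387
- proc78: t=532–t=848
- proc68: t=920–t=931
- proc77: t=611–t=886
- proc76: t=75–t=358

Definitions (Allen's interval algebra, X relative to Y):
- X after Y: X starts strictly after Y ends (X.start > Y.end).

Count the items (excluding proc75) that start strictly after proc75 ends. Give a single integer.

Target proc75 = [t=94, t=117].
proc67 [t=109, t=620] → overlapped-by → no.
proc68 [t=920, t=931] → after → counts.
proc69 [t=515, t=809] → after → counts.
proc70 [t=352, t=801] → after → counts.
proc71 [t=221, t=474] → after → counts.
proc72 [t=381, t=387] → after → counts.
proc73 [t=920, t=1128] → after → counts.
proc74 [t=547, t=575] → after → counts.
proc76 [t=75, t=358] → contains → no.
proc77 [t=611, t=886] → after → counts.
proc78 [t=532, t=848] → after → counts.
Total: 9.

9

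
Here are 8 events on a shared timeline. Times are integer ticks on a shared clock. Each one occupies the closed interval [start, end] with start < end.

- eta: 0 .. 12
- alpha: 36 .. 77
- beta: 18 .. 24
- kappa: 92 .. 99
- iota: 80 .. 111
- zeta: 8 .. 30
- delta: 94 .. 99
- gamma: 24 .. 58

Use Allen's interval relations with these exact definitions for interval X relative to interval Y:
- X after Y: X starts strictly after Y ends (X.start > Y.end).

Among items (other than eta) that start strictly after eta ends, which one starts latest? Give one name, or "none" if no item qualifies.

Target eta = [0, 12].
alpha [36, 77] → after → candidate.
beta [18, 24] → after → candidate.
delta [94, 99] → after → candidate.
gamma [24, 58] → after → candidate.
iota [80, 111] → after → candidate.
kappa [92, 99] → after → candidate.
zeta [8, 30] → overlapped-by → excluded.
Among candidates, latest start is 94 → delta.

delta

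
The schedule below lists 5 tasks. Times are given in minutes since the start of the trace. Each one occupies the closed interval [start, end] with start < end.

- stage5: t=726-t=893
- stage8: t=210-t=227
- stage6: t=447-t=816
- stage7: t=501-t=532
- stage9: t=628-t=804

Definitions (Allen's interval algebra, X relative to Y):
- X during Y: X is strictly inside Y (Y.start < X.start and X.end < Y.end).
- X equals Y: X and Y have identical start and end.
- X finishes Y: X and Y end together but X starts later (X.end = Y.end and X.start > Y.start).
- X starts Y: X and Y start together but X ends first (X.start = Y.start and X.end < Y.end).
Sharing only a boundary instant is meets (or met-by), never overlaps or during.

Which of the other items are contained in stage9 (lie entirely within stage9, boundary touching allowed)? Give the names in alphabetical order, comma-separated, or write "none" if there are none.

Target stage9 = [t=628, t=804].
stage5 [t=726, t=893] → overlapped-by → no.
stage6 [t=447, t=816] → contains → no.
stage7 [t=501, t=532] → before → no.
stage8 [t=210, t=227] → before → no.
Result: none.

none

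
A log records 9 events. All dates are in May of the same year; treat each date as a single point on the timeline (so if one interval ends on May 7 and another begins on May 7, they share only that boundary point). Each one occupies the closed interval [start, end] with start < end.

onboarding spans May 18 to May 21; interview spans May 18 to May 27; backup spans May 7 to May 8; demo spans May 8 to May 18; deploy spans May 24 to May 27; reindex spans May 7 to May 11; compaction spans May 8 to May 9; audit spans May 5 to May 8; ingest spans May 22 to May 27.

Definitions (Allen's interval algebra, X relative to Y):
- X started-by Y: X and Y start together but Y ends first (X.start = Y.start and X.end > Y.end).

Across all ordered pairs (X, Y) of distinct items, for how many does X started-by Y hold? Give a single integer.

Checking all 72 ordered pairs for relation 'started-by'; matching pairs in alphabetical order:
(demo, compaction): demo started-by compaction ✓
(interview, onboarding): interview started-by onboarding ✓
(reindex, backup): reindex started-by backup ✓
Count: 3.

3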